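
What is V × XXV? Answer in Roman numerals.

V = 5
XXV = 25
5 × 25 = 125

CXXV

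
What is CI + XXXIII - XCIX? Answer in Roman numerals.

CI = 101, XXXIII = 33, XCIX = 99
101 + 33 = 134
134 - 99 = 35

XXXV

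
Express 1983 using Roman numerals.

Convert 1983 to Roman numerals:
  1983 contains 1×1000 (M)
  983 contains 1×900 (CM)
  83 contains 1×50 (L)
  33 contains 3×10 (XXX)
  3 contains 3×1 (III)

MCMLXXXIII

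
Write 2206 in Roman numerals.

Convert 2206 to Roman numerals:
  2206 contains 2×1000 (MM)
  206 contains 2×100 (CC)
  6 contains 1×5 (V)
  1 contains 1×1 (I)

MMCCVI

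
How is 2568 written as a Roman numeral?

Convert 2568 to Roman numerals:
  2568 contains 2×1000 (MM)
  568 contains 1×500 (D)
  68 contains 1×50 (L)
  18 contains 1×10 (X)
  8 contains 1×5 (V)
  3 contains 3×1 (III)

MMDLXVIII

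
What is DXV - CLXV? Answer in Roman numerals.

DXV = 515
CLXV = 165
515 - 165 = 350

CCCL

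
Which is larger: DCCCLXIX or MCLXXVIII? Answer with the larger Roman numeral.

DCCCLXIX = 869
MCLXXVIII = 1178
1178 is larger

MCLXXVIII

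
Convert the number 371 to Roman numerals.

Convert 371 to Roman numerals:
  371 contains 3×100 (CCC)
  71 contains 1×50 (L)
  21 contains 2×10 (XX)
  1 contains 1×1 (I)

CCCLXXI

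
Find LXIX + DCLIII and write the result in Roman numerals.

LXIX = 69
DCLIII = 653
69 + 653 = 722

DCCXXII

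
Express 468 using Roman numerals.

Convert 468 to Roman numerals:
  468 contains 1×400 (CD)
  68 contains 1×50 (L)
  18 contains 1×10 (X)
  8 contains 1×5 (V)
  3 contains 3×1 (III)

CDLXVIII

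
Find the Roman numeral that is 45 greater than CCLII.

CCLII = 252
252 + 45 = 297

CCXCVII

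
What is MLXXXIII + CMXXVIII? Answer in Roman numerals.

MLXXXIII = 1083
CMXXVIII = 928
1083 + 928 = 2011

MMXI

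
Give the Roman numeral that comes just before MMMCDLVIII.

MMMCDLVIII = 3458, so the previous integer is 3458 - 1 = 3457

MMMCDLVII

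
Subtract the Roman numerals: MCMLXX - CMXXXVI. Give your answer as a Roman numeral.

MCMLXX = 1970
CMXXXVI = 936
1970 - 936 = 1034

MXXXIV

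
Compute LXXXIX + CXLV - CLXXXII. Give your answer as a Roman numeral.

LXXXIX = 89, CXLV = 145, CLXXXII = 182
89 + 145 = 234
234 - 182 = 52

LII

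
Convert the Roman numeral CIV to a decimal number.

CIV: C=100, IV=4
100 + 4 = 104

104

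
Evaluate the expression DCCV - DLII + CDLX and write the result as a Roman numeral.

DCCV = 705, DLII = 552, CDLX = 460
705 - 552 = 153
153 + 460 = 613

DCXIII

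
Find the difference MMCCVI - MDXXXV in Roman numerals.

MMCCVI = 2206
MDXXXV = 1535
2206 - 1535 = 671

DCLXXI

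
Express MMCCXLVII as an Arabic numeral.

MMCCXLVII: M=1000, M=1000, C=100, C=100, XL=40, V=5, I=1, I=1
1000 + 1000 + 100 + 100 + 40 + 5 + 1 + 1 = 2247

2247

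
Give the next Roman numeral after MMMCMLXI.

MMMCMLXI = 3961; next is 3962

MMMCMLXII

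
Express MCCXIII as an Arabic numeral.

MCCXIII: M=1000, C=100, C=100, X=10, I=1, I=1, I=1
1000 + 100 + 100 + 10 + 1 + 1 + 1 = 1213

1213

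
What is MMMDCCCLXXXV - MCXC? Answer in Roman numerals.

MMMDCCCLXXXV = 3885
MCXC = 1190
3885 - 1190 = 2695

MMDCXCV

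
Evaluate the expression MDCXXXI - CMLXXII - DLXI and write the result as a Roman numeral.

MDCXXXI = 1631, CMLXXII = 972, DLXI = 561
1631 - 972 = 659
659 - 561 = 98

XCVIII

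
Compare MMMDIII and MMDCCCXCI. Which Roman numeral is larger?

MMMDIII = 3503
MMDCCCXCI = 2891
3503 is larger

MMMDIII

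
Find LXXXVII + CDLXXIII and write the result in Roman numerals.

LXXXVII = 87
CDLXXIII = 473
87 + 473 = 560

DLX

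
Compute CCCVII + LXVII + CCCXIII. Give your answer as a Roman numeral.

CCCVII = 307, LXVII = 67, CCCXIII = 313
307 + 67 = 374
374 + 313 = 687

DCLXXXVII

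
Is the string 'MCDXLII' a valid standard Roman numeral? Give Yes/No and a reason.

'MCDXLII': Check the rules: uses only the symbols I, V, X, L, C, D, M; no symbol is repeated more than three times in a row; V, L and D each appear at most once; the only places a smaller symbol precedes a larger one are the allowed subtractive pairs CD, XL, the symbol right after such a pair (if any) is smaller than the pair's first symbol, and otherwise the values never increase from left to right. Value: M (1000) + CD (400) + XL (40) + I (1) + I (1) = 1442. So it is a valid standard Roman numeral.

Yes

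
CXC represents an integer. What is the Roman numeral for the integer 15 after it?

CXC = 190
190 + 15 = 205

CCV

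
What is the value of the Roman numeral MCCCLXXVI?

MCCCLXXVI: M=1000, C=100, C=100, C=100, L=50, X=10, X=10, V=5, I=1
1000 + 100 + 100 + 100 + 50 + 10 + 10 + 5 + 1 = 1376

1376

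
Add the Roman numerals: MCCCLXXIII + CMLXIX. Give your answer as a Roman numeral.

MCCCLXXIII = 1373
CMLXIX = 969
1373 + 969 = 2342

MMCCCXLII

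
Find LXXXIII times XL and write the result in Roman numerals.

LXXXIII = 83
XL = 40
83 × 40 = 3320

MMMCCCXX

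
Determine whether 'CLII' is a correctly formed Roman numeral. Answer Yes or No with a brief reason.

'CLII': Check the rules: uses only the symbols I, V, X, L, C, D, M; no symbol is repeated more than three times in a row; V, L and D each appear at most once; no smaller symbol precedes a larger one (values never increase from left to right). Value: C (100) + L (50) + I (1) + I (1) = 152. So it is a valid standard Roman numeral.

Yes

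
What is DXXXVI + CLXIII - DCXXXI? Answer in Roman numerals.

DXXXVI = 536, CLXIII = 163, DCXXXI = 631
536 + 163 = 699
699 - 631 = 68

LXVIII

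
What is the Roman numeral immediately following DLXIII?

DLXIII = 563; next is 564

DLXIV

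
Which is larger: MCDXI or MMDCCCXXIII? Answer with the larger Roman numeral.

MCDXI = 1411
MMDCCCXXIII = 2823
2823 is larger

MMDCCCXXIII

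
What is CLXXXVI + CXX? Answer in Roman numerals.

CLXXXVI = 186
CXX = 120
186 + 120 = 306

CCCVI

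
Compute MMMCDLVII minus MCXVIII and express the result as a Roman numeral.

MMMCDLVII = 3457
MCXVIII = 1118
3457 - 1118 = 2339

MMCCCXXXIX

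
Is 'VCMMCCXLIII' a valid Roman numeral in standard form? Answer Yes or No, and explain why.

'VCMMCCXLIII': Invalid subtractive combination: VC

No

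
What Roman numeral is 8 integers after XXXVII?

XXXVII = 37
37 + 8 = 45

XLV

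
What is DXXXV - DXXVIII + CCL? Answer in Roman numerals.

DXXXV = 535, DXXVIII = 528, CCL = 250
535 - 528 = 7
7 + 250 = 257

CCLVII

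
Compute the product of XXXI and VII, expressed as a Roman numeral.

XXXI = 31
VII = 7
31 × 7 = 217

CCXVII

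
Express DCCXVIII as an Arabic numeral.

DCCXVIII: D=500, C=100, C=100, X=10, V=5, I=1, I=1, I=1
500 + 100 + 100 + 10 + 5 + 1 + 1 + 1 = 718

718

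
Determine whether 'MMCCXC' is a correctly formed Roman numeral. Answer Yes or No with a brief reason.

'MMCCXC': Check the rules: uses only the symbols I, V, X, L, C, D, M; no symbol is repeated more than three times in a row; V, L and D each appear at most once; the only place a smaller symbol precedes a larger one is the allowed subtractive pair XC, the symbol right after such a pair (if any) is smaller than the pair's first symbol, and otherwise the values never increase from left to right. Value: M (1000) + M (1000) + C (100) + C (100) + XC (90) = 2290. So it is a valid standard Roman numeral.

Yes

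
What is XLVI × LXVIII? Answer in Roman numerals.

XLVI = 46
LXVIII = 68
46 × 68 = 3128

MMMCXXVIII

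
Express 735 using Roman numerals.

Convert 735 to Roman numerals:
  735 contains 1×500 (D)
  235 contains 2×100 (CC)
  35 contains 3×10 (XXX)
  5 contains 1×5 (V)

DCCXXXV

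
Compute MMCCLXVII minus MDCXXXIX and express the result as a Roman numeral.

MMCCLXVII = 2267
MDCXXXIX = 1639
2267 - 1639 = 628

DCXXVIII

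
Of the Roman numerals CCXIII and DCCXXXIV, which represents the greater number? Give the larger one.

CCXIII = 213
DCCXXXIV = 734
734 is larger

DCCXXXIV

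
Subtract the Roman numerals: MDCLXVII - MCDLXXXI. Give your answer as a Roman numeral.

MDCLXVII = 1667
MCDLXXXI = 1481
1667 - 1481 = 186

CLXXXVI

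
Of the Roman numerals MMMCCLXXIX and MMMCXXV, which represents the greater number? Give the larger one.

MMMCCLXXIX = 3279
MMMCXXV = 3125
3279 is larger

MMMCCLXXIX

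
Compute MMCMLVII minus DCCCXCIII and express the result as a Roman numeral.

MMCMLVII = 2957
DCCCXCIII = 893
2957 - 893 = 2064

MMLXIV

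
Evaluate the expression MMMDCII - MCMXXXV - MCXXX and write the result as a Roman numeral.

MMMDCII = 3602, MCMXXXV = 1935, MCXXX = 1130
3602 - 1935 = 1667
1667 - 1130 = 537

DXXXVII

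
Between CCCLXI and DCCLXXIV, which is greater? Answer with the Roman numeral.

CCCLXI = 361
DCCLXXIV = 774
774 is larger

DCCLXXIV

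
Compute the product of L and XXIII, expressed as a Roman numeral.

L = 50
XXIII = 23
50 × 23 = 1150

MCL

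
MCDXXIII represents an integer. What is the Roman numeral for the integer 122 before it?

MCDXXIII = 1423
1423 - 122 = 1301

MCCCI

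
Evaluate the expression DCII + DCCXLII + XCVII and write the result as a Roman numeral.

DCII = 602, DCCXLII = 742, XCVII = 97
602 + 742 = 1344
1344 + 97 = 1441

MCDXLI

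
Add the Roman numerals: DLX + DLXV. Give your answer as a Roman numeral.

DLX = 560
DLXV = 565
560 + 565 = 1125

MCXXV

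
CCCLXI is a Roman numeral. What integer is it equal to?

CCCLXI: C=100, C=100, C=100, L=50, X=10, I=1
100 + 100 + 100 + 50 + 10 + 1 = 361

361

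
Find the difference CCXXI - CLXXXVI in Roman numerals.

CCXXI = 221
CLXXXVI = 186
221 - 186 = 35

XXXV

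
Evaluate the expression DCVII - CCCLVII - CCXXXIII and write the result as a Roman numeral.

DCVII = 607, CCCLVII = 357, CCXXXIII = 233
607 - 357 = 250
250 - 233 = 17

XVII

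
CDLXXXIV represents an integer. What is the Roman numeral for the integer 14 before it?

CDLXXXIV = 484
484 - 14 = 470

CDLXX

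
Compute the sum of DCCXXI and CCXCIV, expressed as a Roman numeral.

DCCXXI = 721
CCXCIV = 294
721 + 294 = 1015

MXV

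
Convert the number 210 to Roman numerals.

Convert 210 to Roman numerals:
  210 contains 2×100 (CC)
  10 contains 1×10 (X)

CCX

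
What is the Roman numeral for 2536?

Convert 2536 to Roman numerals:
  2536 contains 2×1000 (MM)
  536 contains 1×500 (D)
  36 contains 3×10 (XXX)
  6 contains 1×5 (V)
  1 contains 1×1 (I)

MMDXXXVI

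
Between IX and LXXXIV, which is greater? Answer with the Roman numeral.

IX = 9
LXXXIV = 84
84 is larger

LXXXIV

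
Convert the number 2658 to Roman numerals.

Convert 2658 to Roman numerals:
  2658 contains 2×1000 (MM)
  658 contains 1×500 (D)
  158 contains 1×100 (C)
  58 contains 1×50 (L)
  8 contains 1×5 (V)
  3 contains 3×1 (III)

MMDCLVIII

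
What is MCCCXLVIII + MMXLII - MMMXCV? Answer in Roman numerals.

MCCCXLVIII = 1348, MMXLII = 2042, MMMXCV = 3095
1348 + 2042 = 3390
3390 - 3095 = 295

CCXCV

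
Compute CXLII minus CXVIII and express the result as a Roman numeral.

CXLII = 142
CXVIII = 118
142 - 118 = 24

XXIV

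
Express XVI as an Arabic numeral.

XVI: X=10, V=5, I=1
10 + 5 + 1 = 16

16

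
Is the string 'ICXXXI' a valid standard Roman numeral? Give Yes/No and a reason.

'ICXXXI': Invalid subtractive combination: IC

No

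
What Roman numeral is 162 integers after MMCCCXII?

MMCCCXII = 2312
2312 + 162 = 2474

MMCDLXXIV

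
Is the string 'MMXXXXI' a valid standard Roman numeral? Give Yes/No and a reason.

'MMXXXXI': More than 3 consecutive X's

No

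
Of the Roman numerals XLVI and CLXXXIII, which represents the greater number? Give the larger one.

XLVI = 46
CLXXXIII = 183
183 is larger

CLXXXIII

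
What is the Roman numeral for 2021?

Convert 2021 to Roman numerals:
  2021 contains 2×1000 (MM)
  21 contains 2×10 (XX)
  1 contains 1×1 (I)

MMXXI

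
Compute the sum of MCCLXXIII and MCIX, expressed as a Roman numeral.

MCCLXXIII = 1273
MCIX = 1109
1273 + 1109 = 2382

MMCCCLXXXII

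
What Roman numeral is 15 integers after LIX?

LIX = 59
59 + 15 = 74

LXXIV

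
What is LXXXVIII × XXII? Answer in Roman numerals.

LXXXVIII = 88
XXII = 22
88 × 22 = 1936

MCMXXXVI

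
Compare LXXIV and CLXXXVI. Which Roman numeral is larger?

LXXIV = 74
CLXXXVI = 186
186 is larger

CLXXXVI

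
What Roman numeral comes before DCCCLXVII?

DCCCLXVII = 867; previous is 866

DCCCLXVI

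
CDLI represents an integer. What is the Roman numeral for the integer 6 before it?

CDLI = 451
451 - 6 = 445

CDXLV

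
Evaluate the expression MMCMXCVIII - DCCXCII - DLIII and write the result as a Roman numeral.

MMCMXCVIII = 2998, DCCXCII = 792, DLIII = 553
2998 - 792 = 2206
2206 - 553 = 1653

MDCLIII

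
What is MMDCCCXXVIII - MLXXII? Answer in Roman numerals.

MMDCCCXXVIII = 2828
MLXXII = 1072
2828 - 1072 = 1756

MDCCLVI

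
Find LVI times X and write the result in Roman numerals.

LVI = 56
X = 10
56 × 10 = 560

DLX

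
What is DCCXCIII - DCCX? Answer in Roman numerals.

DCCXCIII = 793
DCCX = 710
793 - 710 = 83

LXXXIII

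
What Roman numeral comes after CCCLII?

CCCLII = 352; next is 353

CCCLIII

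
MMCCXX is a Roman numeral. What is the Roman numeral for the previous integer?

MMCCXX = 2220; previous is 2219

MMCCXIX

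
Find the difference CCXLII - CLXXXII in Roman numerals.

CCXLII = 242
CLXXXII = 182
242 - 182 = 60

LX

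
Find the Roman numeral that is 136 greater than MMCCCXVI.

MMCCCXVI = 2316
2316 + 136 = 2452

MMCDLII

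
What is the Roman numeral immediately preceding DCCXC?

DCCXC = 790, so the previous integer is 790 - 1 = 789

DCCLXXXIX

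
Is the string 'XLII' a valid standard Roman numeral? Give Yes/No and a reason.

'XLII': Check the rules: uses only the symbols I, V, X, L, C, D, M; no symbol is repeated more than three times in a row; V, L and D each appear at most once; the only place a smaller symbol precedes a larger one is the allowed subtractive pair XL, the symbol right after such a pair (if any) is smaller than the pair's first symbol, and otherwise the values never increase from left to right. Value: XL (40) + I (1) + I (1) = 42. So it is a valid standard Roman numeral.

Yes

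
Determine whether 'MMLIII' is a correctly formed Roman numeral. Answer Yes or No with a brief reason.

'MMLIII': Check the rules: uses only the symbols I, V, X, L, C, D, M; no symbol is repeated more than three times in a row; V, L and D each appear at most once; no smaller symbol precedes a larger one (values never increase from left to right). Value: M (1000) + M (1000) + L (50) + I (1) + I (1) + I (1) = 2053. So it is a valid standard Roman numeral.

Yes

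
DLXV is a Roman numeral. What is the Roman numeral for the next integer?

DLXV = 565, so the next integer is 565 + 1 = 566

DLXVI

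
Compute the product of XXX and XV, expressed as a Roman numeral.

XXX = 30
XV = 15
30 × 15 = 450

CDL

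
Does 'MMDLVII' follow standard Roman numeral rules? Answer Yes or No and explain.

'MMDLVII': Check the rules: uses only the symbols I, V, X, L, C, D, M; no symbol is repeated more than three times in a row; V, L and D each appear at most once; no smaller symbol precedes a larger one (values never increase from left to right). Value: M (1000) + M (1000) + D (500) + L (50) + V (5) + I (1) + I (1) = 2557. So it is a valid standard Roman numeral.

Yes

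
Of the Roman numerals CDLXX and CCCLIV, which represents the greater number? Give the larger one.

CDLXX = 470
CCCLIV = 354
470 is larger

CDLXX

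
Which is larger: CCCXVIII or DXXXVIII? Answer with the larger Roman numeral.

CCCXVIII = 318
DXXXVIII = 538
538 is larger

DXXXVIII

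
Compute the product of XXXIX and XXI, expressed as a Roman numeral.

XXXIX = 39
XXI = 21
39 × 21 = 819

DCCCXIX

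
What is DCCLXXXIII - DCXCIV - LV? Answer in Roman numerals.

DCCLXXXIII = 783, DCXCIV = 694, LV = 55
783 - 694 = 89
89 - 55 = 34

XXXIV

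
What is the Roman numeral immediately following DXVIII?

DXVIII = 518, so the next integer is 518 + 1 = 519

DXIX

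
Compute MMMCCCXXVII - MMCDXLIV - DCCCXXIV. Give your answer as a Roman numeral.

MMMCCCXXVII = 3327, MMCDXLIV = 2444, DCCCXXIV = 824
3327 - 2444 = 883
883 - 824 = 59

LIX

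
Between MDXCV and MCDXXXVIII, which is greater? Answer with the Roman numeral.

MDXCV = 1595
MCDXXXVIII = 1438
1595 is larger

MDXCV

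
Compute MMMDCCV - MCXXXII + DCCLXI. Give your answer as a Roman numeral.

MMMDCCV = 3705, MCXXXII = 1132, DCCLXI = 761
3705 - 1132 = 2573
2573 + 761 = 3334

MMMCCCXXXIV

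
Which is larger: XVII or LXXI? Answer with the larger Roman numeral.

XVII = 17
LXXI = 71
71 is larger

LXXI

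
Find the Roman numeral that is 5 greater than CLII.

CLII = 152
152 + 5 = 157

CLVII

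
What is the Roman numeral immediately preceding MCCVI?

MCCVI = 1206; previous is 1205

MCCV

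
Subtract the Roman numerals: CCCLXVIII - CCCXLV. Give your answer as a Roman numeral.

CCCLXVIII = 368
CCCXLV = 345
368 - 345 = 23

XXIII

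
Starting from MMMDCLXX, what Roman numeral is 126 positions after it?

MMMDCLXX = 3670
3670 + 126 = 3796

MMMDCCXCVI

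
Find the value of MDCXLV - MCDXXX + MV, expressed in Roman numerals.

MDCXLV = 1645, MCDXXX = 1430, MV = 1005
1645 - 1430 = 215
215 + 1005 = 1220

MCCXX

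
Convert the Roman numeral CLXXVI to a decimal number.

CLXXVI: C=100, L=50, X=10, X=10, V=5, I=1
100 + 50 + 10 + 10 + 5 + 1 = 176

176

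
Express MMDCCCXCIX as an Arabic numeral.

MMDCCCXCIX: M=1000, M=1000, D=500, C=100, C=100, C=100, XC=90, IX=9
1000 + 1000 + 500 + 100 + 100 + 100 + 90 + 9 = 2899

2899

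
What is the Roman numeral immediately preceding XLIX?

XLIX = 49; previous is 48

XLVIII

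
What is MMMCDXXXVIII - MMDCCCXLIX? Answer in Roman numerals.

MMMCDXXXVIII = 3438
MMDCCCXLIX = 2849
3438 - 2849 = 589

DLXXXIX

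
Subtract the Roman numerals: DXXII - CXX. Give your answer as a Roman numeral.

DXXII = 522
CXX = 120
522 - 120 = 402

CDII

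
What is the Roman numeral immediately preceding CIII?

CIII = 103, so the previous integer is 103 - 1 = 102

CII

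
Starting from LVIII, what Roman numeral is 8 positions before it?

LVIII = 58
58 - 8 = 50

L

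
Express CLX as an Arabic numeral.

CLX: C=100, L=50, X=10
100 + 50 + 10 = 160

160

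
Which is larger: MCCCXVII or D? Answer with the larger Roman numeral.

MCCCXVII = 1317
D = 500
1317 is larger

MCCCXVII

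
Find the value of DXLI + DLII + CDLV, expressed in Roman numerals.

DXLI = 541, DLII = 552, CDLV = 455
541 + 552 = 1093
1093 + 455 = 1548

MDXLVIII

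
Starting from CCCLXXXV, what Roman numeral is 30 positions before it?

CCCLXXXV = 385
385 - 30 = 355

CCCLV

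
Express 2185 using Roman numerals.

Convert 2185 to Roman numerals:
  2185 contains 2×1000 (MM)
  185 contains 1×100 (C)
  85 contains 1×50 (L)
  35 contains 3×10 (XXX)
  5 contains 1×5 (V)

MMCLXXXV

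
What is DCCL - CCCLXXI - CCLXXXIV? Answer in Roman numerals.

DCCL = 750, CCCLXXI = 371, CCLXXXIV = 284
750 - 371 = 379
379 - 284 = 95

XCV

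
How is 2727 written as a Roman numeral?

Convert 2727 to Roman numerals:
  2727 contains 2×1000 (MM)
  727 contains 1×500 (D)
  227 contains 2×100 (CC)
  27 contains 2×10 (XX)
  7 contains 1×5 (V)
  2 contains 2×1 (II)

MMDCCXXVII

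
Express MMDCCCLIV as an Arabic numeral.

MMDCCCLIV: M=1000, M=1000, D=500, C=100, C=100, C=100, L=50, IV=4
1000 + 1000 + 500 + 100 + 100 + 100 + 50 + 4 = 2854

2854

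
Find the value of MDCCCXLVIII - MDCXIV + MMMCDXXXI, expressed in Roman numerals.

MDCCCXLVIII = 1848, MDCXIV = 1614, MMMCDXXXI = 3431
1848 - 1614 = 234
234 + 3431 = 3665

MMMDCLXV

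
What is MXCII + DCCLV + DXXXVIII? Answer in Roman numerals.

MXCII = 1092, DCCLV = 755, DXXXVIII = 538
1092 + 755 = 1847
1847 + 538 = 2385

MMCCCLXXXV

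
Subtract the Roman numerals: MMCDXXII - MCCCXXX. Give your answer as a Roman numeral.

MMCDXXII = 2422
MCCCXXX = 1330
2422 - 1330 = 1092

MXCII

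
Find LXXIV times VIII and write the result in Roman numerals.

LXXIV = 74
VIII = 8
74 × 8 = 592

DXCII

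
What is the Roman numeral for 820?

Convert 820 to Roman numerals:
  820 contains 1×500 (D)
  320 contains 3×100 (CCC)
  20 contains 2×10 (XX)

DCCCXX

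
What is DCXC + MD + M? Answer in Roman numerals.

DCXC = 690, MD = 1500, M = 1000
690 + 1500 = 2190
2190 + 1000 = 3190

MMMCXC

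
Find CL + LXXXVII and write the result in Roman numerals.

CL = 150
LXXXVII = 87
150 + 87 = 237

CCXXXVII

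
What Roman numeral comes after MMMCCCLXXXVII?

MMMCCCLXXXVII = 3387; next is 3388

MMMCCCLXXXVIII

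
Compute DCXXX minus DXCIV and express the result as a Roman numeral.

DCXXX = 630
DXCIV = 594
630 - 594 = 36

XXXVI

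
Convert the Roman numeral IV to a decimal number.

IV: IV=4

4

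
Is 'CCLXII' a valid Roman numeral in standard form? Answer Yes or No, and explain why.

'CCLXII': Check the rules: uses only the symbols I, V, X, L, C, D, M; no symbol is repeated more than three times in a row; V, L and D each appear at most once; no smaller symbol precedes a larger one (values never increase from left to right). Value: C (100) + C (100) + L (50) + X (10) + I (1) + I (1) = 262. So it is a valid standard Roman numeral.

Yes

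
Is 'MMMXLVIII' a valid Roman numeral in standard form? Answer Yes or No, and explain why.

'MMMXLVIII': Check the rules: uses only the symbols I, V, X, L, C, D, M; no symbol is repeated more than three times in a row; V, L and D each appear at most once; the only place a smaller symbol precedes a larger one is the allowed subtractive pair XL, the symbol right after such a pair (if any) is smaller than the pair's first symbol, and otherwise the values never increase from left to right. Value: M (1000) + M (1000) + M (1000) + XL (40) + V (5) + I (1) + I (1) + I (1) = 3048. So it is a valid standard Roman numeral.

Yes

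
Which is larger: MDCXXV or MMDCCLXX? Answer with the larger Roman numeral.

MDCXXV = 1625
MMDCCLXX = 2770
2770 is larger

MMDCCLXX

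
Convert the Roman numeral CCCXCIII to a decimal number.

CCCXCIII: C=100, C=100, C=100, XC=90, I=1, I=1, I=1
100 + 100 + 100 + 90 + 1 + 1 + 1 = 393

393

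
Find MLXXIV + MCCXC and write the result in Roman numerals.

MLXXIV = 1074
MCCXC = 1290
1074 + 1290 = 2364

MMCCCLXIV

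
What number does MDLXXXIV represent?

MDLXXXIV: M=1000, D=500, L=50, X=10, X=10, X=10, IV=4
1000 + 500 + 50 + 10 + 10 + 10 + 4 = 1584

1584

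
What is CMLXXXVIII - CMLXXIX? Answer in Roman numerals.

CMLXXXVIII = 988
CMLXXIX = 979
988 - 979 = 9

IX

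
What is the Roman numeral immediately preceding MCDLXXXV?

MCDLXXXV = 1485; previous is 1484

MCDLXXXIV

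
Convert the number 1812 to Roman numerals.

Convert 1812 to Roman numerals:
  1812 contains 1×1000 (M)
  812 contains 1×500 (D)
  312 contains 3×100 (CCC)
  12 contains 1×10 (X)
  2 contains 2×1 (II)

MDCCCXII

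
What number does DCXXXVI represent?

DCXXXVI: D=500, C=100, X=10, X=10, X=10, V=5, I=1
500 + 100 + 10 + 10 + 10 + 5 + 1 = 636

636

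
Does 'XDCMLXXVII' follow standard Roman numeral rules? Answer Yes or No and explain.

'XDCMLXXVII': Invalid subtractive combination: XD

No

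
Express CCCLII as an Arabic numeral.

CCCLII: C=100, C=100, C=100, L=50, I=1, I=1
100 + 100 + 100 + 50 + 1 + 1 = 352

352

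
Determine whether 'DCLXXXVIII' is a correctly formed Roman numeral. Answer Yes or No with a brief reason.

'DCLXXXVIII': Check the rules: uses only the symbols I, V, X, L, C, D, M; no symbol is repeated more than three times in a row; V, L and D each appear at most once; no smaller symbol precedes a larger one (values never increase from left to right). Value: D (500) + C (100) + L (50) + X (10) + X (10) + X (10) + V (5) + I (1) + I (1) + I (1) = 688. So it is a valid standard Roman numeral.

Yes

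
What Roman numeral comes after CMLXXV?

CMLXXV = 975, so the next integer is 975 + 1 = 976

CMLXXVI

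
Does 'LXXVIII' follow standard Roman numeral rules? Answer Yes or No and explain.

'LXXVIII': Check the rules: uses only the symbols I, V, X, L, C, D, M; no symbol is repeated more than three times in a row; V, L and D each appear at most once; no smaller symbol precedes a larger one (values never increase from left to right). Value: L (50) + X (10) + X (10) + V (5) + I (1) + I (1) + I (1) = 78. So it is a valid standard Roman numeral.

Yes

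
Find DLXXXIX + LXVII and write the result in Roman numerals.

DLXXXIX = 589
LXVII = 67
589 + 67 = 656

DCLVI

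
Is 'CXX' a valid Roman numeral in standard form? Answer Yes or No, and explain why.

'CXX': Check the rules: uses only the symbols I, V, X, L, C, D, M; no symbol is repeated more than three times in a row; V, L and D each appear at most once; no smaller symbol precedes a larger one (values never increase from left to right). Value: C (100) + X (10) + X (10) = 120. So it is a valid standard Roman numeral.

Yes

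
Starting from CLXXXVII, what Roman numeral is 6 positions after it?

CLXXXVII = 187
187 + 6 = 193

CXCIII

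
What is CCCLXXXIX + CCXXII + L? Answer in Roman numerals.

CCCLXXXIX = 389, CCXXII = 222, L = 50
389 + 222 = 611
611 + 50 = 661

DCLXI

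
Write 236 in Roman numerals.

Convert 236 to Roman numerals:
  236 contains 2×100 (CC)
  36 contains 3×10 (XXX)
  6 contains 1×5 (V)
  1 contains 1×1 (I)

CCXXXVI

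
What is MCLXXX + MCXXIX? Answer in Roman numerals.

MCLXXX = 1180
MCXXIX = 1129
1180 + 1129 = 2309

MMCCCIX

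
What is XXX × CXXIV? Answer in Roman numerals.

XXX = 30
CXXIV = 124
30 × 124 = 3720

MMMDCCXX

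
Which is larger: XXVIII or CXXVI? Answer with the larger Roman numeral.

XXVIII = 28
CXXVI = 126
126 is larger

CXXVI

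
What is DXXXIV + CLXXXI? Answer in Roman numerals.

DXXXIV = 534
CLXXXI = 181
534 + 181 = 715

DCCXV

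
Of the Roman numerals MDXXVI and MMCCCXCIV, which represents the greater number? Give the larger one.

MDXXVI = 1526
MMCCCXCIV = 2394
2394 is larger

MMCCCXCIV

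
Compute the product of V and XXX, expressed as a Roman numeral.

V = 5
XXX = 30
5 × 30 = 150

CL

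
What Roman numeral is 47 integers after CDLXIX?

CDLXIX = 469
469 + 47 = 516

DXVI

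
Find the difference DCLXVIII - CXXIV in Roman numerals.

DCLXVIII = 668
CXXIV = 124
668 - 124 = 544

DXLIV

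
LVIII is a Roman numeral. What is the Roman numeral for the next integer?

LVIII = 58; next is 59

LIX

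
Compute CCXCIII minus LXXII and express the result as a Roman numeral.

CCXCIII = 293
LXXII = 72
293 - 72 = 221

CCXXI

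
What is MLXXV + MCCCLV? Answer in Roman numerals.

MLXXV = 1075
MCCCLV = 1355
1075 + 1355 = 2430

MMCDXXX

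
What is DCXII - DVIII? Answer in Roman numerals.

DCXII = 612
DVIII = 508
612 - 508 = 104

CIV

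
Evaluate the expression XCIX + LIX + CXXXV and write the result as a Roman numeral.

XCIX = 99, LIX = 59, CXXXV = 135
99 + 59 = 158
158 + 135 = 293

CCXCIII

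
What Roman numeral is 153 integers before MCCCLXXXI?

MCCCLXXXI = 1381
1381 - 153 = 1228

MCCXXVIII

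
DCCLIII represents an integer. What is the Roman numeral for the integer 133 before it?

DCCLIII = 753
753 - 133 = 620

DCXX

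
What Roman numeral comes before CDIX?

CDIX = 409, so the previous integer is 409 - 1 = 408

CDVIII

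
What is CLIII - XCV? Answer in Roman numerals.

CLIII = 153
XCV = 95
153 - 95 = 58

LVIII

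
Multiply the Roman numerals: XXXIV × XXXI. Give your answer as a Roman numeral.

XXXIV = 34
XXXI = 31
34 × 31 = 1054

MLIV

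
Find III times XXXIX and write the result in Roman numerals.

III = 3
XXXIX = 39
3 × 39 = 117

CXVII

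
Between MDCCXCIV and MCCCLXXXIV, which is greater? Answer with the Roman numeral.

MDCCXCIV = 1794
MCCCLXXXIV = 1384
1794 is larger

MDCCXCIV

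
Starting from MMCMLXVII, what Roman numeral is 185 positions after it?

MMCMLXVII = 2967
2967 + 185 = 3152

MMMCLII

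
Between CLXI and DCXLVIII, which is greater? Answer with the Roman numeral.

CLXI = 161
DCXLVIII = 648
648 is larger

DCXLVIII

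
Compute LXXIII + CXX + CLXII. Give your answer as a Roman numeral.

LXXIII = 73, CXX = 120, CLXII = 162
73 + 120 = 193
193 + 162 = 355

CCCLV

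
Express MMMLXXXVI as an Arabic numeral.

MMMLXXXVI: M=1000, M=1000, M=1000, L=50, X=10, X=10, X=10, V=5, I=1
1000 + 1000 + 1000 + 50 + 10 + 10 + 10 + 5 + 1 = 3086

3086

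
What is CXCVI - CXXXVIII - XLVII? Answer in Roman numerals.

CXCVI = 196, CXXXVIII = 138, XLVII = 47
196 - 138 = 58
58 - 47 = 11

XI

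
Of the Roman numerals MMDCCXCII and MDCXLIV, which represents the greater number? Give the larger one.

MMDCCXCII = 2792
MDCXLIV = 1644
2792 is larger

MMDCCXCII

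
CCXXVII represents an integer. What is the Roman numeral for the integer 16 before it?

CCXXVII = 227
227 - 16 = 211

CCXI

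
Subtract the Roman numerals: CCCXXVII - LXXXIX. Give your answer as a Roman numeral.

CCCXXVII = 327
LXXXIX = 89
327 - 89 = 238

CCXXXVIII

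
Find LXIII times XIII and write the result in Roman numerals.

LXIII = 63
XIII = 13
63 × 13 = 819

DCCCXIX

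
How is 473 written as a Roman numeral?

Convert 473 to Roman numerals:
  473 contains 1×400 (CD)
  73 contains 1×50 (L)
  23 contains 2×10 (XX)
  3 contains 3×1 (III)

CDLXXIII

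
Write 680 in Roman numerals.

Convert 680 to Roman numerals:
  680 contains 1×500 (D)
  180 contains 1×100 (C)
  80 contains 1×50 (L)
  30 contains 3×10 (XXX)

DCLXXX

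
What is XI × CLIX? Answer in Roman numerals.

XI = 11
CLIX = 159
11 × 159 = 1749

MDCCXLIX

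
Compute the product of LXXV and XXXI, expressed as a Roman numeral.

LXXV = 75
XXXI = 31
75 × 31 = 2325

MMCCCXXV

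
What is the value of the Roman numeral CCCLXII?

CCCLXII: C=100, C=100, C=100, L=50, X=10, I=1, I=1
100 + 100 + 100 + 50 + 10 + 1 + 1 = 362

362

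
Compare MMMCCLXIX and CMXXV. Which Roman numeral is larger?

MMMCCLXIX = 3269
CMXXV = 925
3269 is larger

MMMCCLXIX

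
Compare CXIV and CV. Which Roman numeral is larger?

CXIV = 114
CV = 105
114 is larger

CXIV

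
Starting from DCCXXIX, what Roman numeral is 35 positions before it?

DCCXXIX = 729
729 - 35 = 694

DCXCIV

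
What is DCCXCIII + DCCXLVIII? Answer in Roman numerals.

DCCXCIII = 793
DCCXLVIII = 748
793 + 748 = 1541

MDXLI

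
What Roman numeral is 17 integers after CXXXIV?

CXXXIV = 134
134 + 17 = 151

CLI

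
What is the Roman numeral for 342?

Convert 342 to Roman numerals:
  342 contains 3×100 (CCC)
  42 contains 1×40 (XL)
  2 contains 2×1 (II)

CCCXLII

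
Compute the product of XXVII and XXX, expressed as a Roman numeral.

XXVII = 27
XXX = 30
27 × 30 = 810

DCCCX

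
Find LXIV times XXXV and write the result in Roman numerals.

LXIV = 64
XXXV = 35
64 × 35 = 2240

MMCCXL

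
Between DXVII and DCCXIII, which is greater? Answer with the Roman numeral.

DXVII = 517
DCCXIII = 713
713 is larger

DCCXIII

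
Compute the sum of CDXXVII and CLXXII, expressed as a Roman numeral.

CDXXVII = 427
CLXXII = 172
427 + 172 = 599

DXCIX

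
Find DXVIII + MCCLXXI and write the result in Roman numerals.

DXVIII = 518
MCCLXXI = 1271
518 + 1271 = 1789

MDCCLXXXIX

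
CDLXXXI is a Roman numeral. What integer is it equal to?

CDLXXXI: CD=400, L=50, X=10, X=10, X=10, I=1
400 + 50 + 10 + 10 + 10 + 1 = 481

481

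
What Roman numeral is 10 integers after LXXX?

LXXX = 80
80 + 10 = 90

XC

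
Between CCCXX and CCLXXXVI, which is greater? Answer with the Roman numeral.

CCCXX = 320
CCLXXXVI = 286
320 is larger

CCCXX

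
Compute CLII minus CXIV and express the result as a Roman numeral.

CLII = 152
CXIV = 114
152 - 114 = 38

XXXVIII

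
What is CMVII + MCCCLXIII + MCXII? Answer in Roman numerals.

CMVII = 907, MCCCLXIII = 1363, MCXII = 1112
907 + 1363 = 2270
2270 + 1112 = 3382

MMMCCCLXXXII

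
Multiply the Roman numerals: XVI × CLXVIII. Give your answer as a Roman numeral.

XVI = 16
CLXVIII = 168
16 × 168 = 2688

MMDCLXXXVIII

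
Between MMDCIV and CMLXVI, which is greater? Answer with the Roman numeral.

MMDCIV = 2604
CMLXVI = 966
2604 is larger

MMDCIV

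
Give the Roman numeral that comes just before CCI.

CCI = 201, so the previous integer is 201 - 1 = 200

CC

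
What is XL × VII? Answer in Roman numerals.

XL = 40
VII = 7
40 × 7 = 280

CCLXXX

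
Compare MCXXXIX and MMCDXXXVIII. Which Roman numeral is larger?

MCXXXIX = 1139
MMCDXXXVIII = 2438
2438 is larger

MMCDXXXVIII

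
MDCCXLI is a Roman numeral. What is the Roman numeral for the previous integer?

MDCCXLI = 1741; previous is 1740

MDCCXL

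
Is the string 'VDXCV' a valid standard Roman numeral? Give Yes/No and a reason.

'VDXCV': V should not appear more than once

No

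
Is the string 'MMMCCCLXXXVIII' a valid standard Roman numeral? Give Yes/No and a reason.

'MMMCCCLXXXVIII': Check the rules: uses only the symbols I, V, X, L, C, D, M; no symbol is repeated more than three times in a row; V, L and D each appear at most once; no smaller symbol precedes a larger one (values never increase from left to right). Value: M (1000) + M (1000) + M (1000) + C (100) + C (100) + C (100) + L (50) + X (10) + X (10) + X (10) + V (5) + I (1) + I (1) + I (1) = 3388. So it is a valid standard Roman numeral.

Yes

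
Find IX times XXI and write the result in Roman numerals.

IX = 9
XXI = 21
9 × 21 = 189

CLXXXIX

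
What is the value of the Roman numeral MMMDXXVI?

MMMDXXVI: M=1000, M=1000, M=1000, D=500, X=10, X=10, V=5, I=1
1000 + 1000 + 1000 + 500 + 10 + 10 + 5 + 1 = 3526

3526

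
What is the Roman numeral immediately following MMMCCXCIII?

MMMCCXCIII = 3293; next is 3294

MMMCCXCIV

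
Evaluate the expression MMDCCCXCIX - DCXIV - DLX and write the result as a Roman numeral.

MMDCCCXCIX = 2899, DCXIV = 614, DLX = 560
2899 - 614 = 2285
2285 - 560 = 1725

MDCCXXV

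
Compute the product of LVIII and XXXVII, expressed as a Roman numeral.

LVIII = 58
XXXVII = 37
58 × 37 = 2146

MMCXLVI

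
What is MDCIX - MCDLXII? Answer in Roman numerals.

MDCIX = 1609
MCDLXII = 1462
1609 - 1462 = 147

CXLVII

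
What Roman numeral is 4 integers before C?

C = 100
100 - 4 = 96

XCVI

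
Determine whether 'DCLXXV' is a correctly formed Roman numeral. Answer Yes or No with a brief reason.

'DCLXXV': Check the rules: uses only the symbols I, V, X, L, C, D, M; no symbol is repeated more than three times in a row; V, L and D each appear at most once; no smaller symbol precedes a larger one (values never increase from left to right). Value: D (500) + C (100) + L (50) + X (10) + X (10) + V (5) = 675. So it is a valid standard Roman numeral.

Yes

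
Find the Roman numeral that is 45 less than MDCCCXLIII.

MDCCCXLIII = 1843
1843 - 45 = 1798

MDCCXCVIII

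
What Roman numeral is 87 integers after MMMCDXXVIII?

MMMCDXXVIII = 3428
3428 + 87 = 3515

MMMDXV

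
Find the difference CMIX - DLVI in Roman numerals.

CMIX = 909
DLVI = 556
909 - 556 = 353

CCCLIII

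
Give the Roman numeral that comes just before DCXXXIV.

DCXXXIV = 634; previous is 633

DCXXXIII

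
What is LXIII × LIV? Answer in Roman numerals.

LXIII = 63
LIV = 54
63 × 54 = 3402

MMMCDII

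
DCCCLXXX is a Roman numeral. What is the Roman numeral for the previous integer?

DCCCLXXX = 880; previous is 879

DCCCLXXIX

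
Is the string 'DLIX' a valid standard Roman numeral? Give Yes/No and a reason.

'DLIX': Check the rules: uses only the symbols I, V, X, L, C, D, M; no symbol is repeated more than three times in a row; V, L and D each appear at most once; the only place a smaller symbol precedes a larger one is the allowed subtractive pair IX, the symbol right after such a pair (if any) is smaller than the pair's first symbol, and otherwise the values never increase from left to right. Value: D (500) + L (50) + IX (9) = 559. So it is a valid standard Roman numeral.

Yes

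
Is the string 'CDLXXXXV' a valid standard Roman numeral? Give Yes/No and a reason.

'CDLXXXXV': More than 3 consecutive X's

No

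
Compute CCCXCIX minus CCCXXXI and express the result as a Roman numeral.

CCCXCIX = 399
CCCXXXI = 331
399 - 331 = 68

LXVIII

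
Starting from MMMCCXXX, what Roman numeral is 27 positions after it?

MMMCCXXX = 3230
3230 + 27 = 3257

MMMCCLVII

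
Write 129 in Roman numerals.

Convert 129 to Roman numerals:
  129 contains 1×100 (C)
  29 contains 2×10 (XX)
  9 contains 1×9 (IX)

CXXIX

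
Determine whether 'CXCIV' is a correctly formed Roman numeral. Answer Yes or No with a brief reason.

'CXCIV': Check the rules: uses only the symbols I, V, X, L, C, D, M; no symbol is repeated more than three times in a row; V, L and D each appear at most once; the only places a smaller symbol precedes a larger one are the allowed subtractive pairs XC, IV, the symbol right after such a pair (if any) is smaller than the pair's first symbol, and otherwise the values never increase from left to right. Value: C (100) + XC (90) + IV (4) = 194. So it is a valid standard Roman numeral.

Yes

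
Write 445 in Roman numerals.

Convert 445 to Roman numerals:
  445 contains 1×400 (CD)
  45 contains 1×40 (XL)
  5 contains 1×5 (V)

CDXLV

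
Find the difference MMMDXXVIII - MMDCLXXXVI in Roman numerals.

MMMDXXVIII = 3528
MMDCLXXXVI = 2686
3528 - 2686 = 842

DCCCXLII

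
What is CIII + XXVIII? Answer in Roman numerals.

CIII = 103
XXVIII = 28
103 + 28 = 131

CXXXI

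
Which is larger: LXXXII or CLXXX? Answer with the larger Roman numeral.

LXXXII = 82
CLXXX = 180
180 is larger

CLXXX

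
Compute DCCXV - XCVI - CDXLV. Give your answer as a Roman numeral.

DCCXV = 715, XCVI = 96, CDXLV = 445
715 - 96 = 619
619 - 445 = 174

CLXXIV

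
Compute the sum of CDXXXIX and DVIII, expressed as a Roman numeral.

CDXXXIX = 439
DVIII = 508
439 + 508 = 947

CMXLVII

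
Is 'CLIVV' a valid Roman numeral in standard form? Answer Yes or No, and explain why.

'CLIVV': V should not appear more than once

No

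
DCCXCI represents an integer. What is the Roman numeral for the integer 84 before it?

DCCXCI = 791
791 - 84 = 707

DCCVII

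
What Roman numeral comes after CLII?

CLII = 152, so the next integer is 152 + 1 = 153

CLIII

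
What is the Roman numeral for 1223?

Convert 1223 to Roman numerals:
  1223 contains 1×1000 (M)
  223 contains 2×100 (CC)
  23 contains 2×10 (XX)
  3 contains 3×1 (III)

MCCXXIII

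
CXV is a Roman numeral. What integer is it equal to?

CXV: C=100, X=10, V=5
100 + 10 + 5 = 115

115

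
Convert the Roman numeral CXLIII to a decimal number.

CXLIII: C=100, XL=40, I=1, I=1, I=1
100 + 40 + 1 + 1 + 1 = 143

143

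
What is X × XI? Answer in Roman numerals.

X = 10
XI = 11
10 × 11 = 110

CX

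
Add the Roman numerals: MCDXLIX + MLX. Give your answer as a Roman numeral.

MCDXLIX = 1449
MLX = 1060
1449 + 1060 = 2509

MMDIX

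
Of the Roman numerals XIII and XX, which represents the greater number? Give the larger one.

XIII = 13
XX = 20
20 is larger

XX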